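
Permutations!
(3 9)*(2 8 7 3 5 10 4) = [0, 1, 8, 9, 2, 10, 6, 3, 7, 5, 4] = (2 8 7 3 9 5 10 4)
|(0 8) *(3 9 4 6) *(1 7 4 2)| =14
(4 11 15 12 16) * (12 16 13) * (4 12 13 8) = (4 11 15 16 12 8) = [0, 1, 2, 3, 11, 5, 6, 7, 4, 9, 10, 15, 8, 13, 14, 16, 12]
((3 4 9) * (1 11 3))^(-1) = (1 9 4 3 11)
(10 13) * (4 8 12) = (4 8 12)(10 13) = [0, 1, 2, 3, 8, 5, 6, 7, 12, 9, 13, 11, 4, 10]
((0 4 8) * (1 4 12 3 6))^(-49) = (12)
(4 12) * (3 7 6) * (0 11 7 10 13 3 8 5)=(0 11 7 6 8 5)(3 10 13)(4 12)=[11, 1, 2, 10, 12, 0, 8, 6, 5, 9, 13, 7, 4, 3]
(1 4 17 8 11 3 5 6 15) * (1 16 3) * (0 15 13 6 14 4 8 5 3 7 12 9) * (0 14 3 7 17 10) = (0 15 16 17 5 3 7 12 9 14 4 10)(1 8 11)(6 13) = [15, 8, 2, 7, 10, 3, 13, 12, 11, 14, 0, 1, 9, 6, 4, 16, 17, 5]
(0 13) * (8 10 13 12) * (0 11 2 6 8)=(0 12)(2 6 8 10 13 11)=[12, 1, 6, 3, 4, 5, 8, 7, 10, 9, 13, 2, 0, 11]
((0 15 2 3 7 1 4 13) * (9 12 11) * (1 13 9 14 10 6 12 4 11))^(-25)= (0 13 7 3 2 15)(1 12 6 10 14 11)(4 9)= ((0 15 2 3 7 13)(1 11 14 10 6 12)(4 9))^(-25)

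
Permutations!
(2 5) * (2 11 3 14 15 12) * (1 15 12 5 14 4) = (1 15 5 11 3 4)(2 14 12) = [0, 15, 14, 4, 1, 11, 6, 7, 8, 9, 10, 3, 2, 13, 12, 5]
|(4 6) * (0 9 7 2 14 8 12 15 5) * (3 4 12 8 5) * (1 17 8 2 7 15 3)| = |(0 9 15 1 17 8 2 14 5)(3 4 6 12)| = 36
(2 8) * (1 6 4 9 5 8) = (1 6 4 9 5 8 2) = [0, 6, 1, 3, 9, 8, 4, 7, 2, 5]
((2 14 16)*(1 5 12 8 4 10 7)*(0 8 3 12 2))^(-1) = ((0 8 4 10 7 1 5 2 14 16)(3 12))^(-1) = (0 16 14 2 5 1 7 10 4 8)(3 12)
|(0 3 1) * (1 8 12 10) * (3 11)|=7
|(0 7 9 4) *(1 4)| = |(0 7 9 1 4)| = 5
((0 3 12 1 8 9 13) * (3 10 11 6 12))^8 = ((0 10 11 6 12 1 8 9 13))^8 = (0 13 9 8 1 12 6 11 10)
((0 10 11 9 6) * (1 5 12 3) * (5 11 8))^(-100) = ((0 10 8 5 12 3 1 11 9 6))^(-100) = (12)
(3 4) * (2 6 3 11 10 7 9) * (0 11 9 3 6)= [11, 1, 0, 4, 9, 5, 6, 3, 8, 2, 7, 10]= (0 11 10 7 3 4 9 2)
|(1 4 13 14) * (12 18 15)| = |(1 4 13 14)(12 18 15)| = 12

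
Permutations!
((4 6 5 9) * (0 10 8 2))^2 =(0 8)(2 10)(4 5)(6 9)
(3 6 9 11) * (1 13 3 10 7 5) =(1 13 3 6 9 11 10 7 5) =[0, 13, 2, 6, 4, 1, 9, 5, 8, 11, 7, 10, 12, 3]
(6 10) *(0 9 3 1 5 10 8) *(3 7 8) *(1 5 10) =(0 9 7 8)(1 10 6 3 5) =[9, 10, 2, 5, 4, 1, 3, 8, 0, 7, 6]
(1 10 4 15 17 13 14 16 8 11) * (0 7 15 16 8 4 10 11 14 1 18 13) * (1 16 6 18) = (0 7 15 17)(1 11)(4 6 18 13 16)(8 14) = [7, 11, 2, 3, 6, 5, 18, 15, 14, 9, 10, 1, 12, 16, 8, 17, 4, 0, 13]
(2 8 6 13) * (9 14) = [0, 1, 8, 3, 4, 5, 13, 7, 6, 14, 10, 11, 12, 2, 9] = (2 8 6 13)(9 14)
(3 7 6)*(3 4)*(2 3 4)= [0, 1, 3, 7, 4, 5, 2, 6]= (2 3 7 6)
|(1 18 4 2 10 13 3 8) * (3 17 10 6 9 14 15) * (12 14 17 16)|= |(1 18 4 2 6 9 17 10 13 16 12 14 15 3 8)|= 15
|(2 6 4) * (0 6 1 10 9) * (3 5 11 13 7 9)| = 12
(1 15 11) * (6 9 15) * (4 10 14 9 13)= [0, 6, 2, 3, 10, 5, 13, 7, 8, 15, 14, 1, 12, 4, 9, 11]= (1 6 13 4 10 14 9 15 11)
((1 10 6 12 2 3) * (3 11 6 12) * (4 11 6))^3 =(1 2)(3 12)(4 11)(6 10)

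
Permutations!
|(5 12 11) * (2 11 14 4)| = |(2 11 5 12 14 4)| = 6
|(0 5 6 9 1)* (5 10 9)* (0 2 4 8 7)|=8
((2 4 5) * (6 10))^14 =(10)(2 5 4) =((2 4 5)(6 10))^14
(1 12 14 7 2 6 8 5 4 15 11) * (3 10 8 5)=[0, 12, 6, 10, 15, 4, 5, 2, 3, 9, 8, 1, 14, 13, 7, 11]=(1 12 14 7 2 6 5 4 15 11)(3 10 8)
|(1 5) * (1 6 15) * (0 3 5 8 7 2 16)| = 10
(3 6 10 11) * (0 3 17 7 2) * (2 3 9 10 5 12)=(0 9 10 11 17 7 3 6 5 12 2)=[9, 1, 0, 6, 4, 12, 5, 3, 8, 10, 11, 17, 2, 13, 14, 15, 16, 7]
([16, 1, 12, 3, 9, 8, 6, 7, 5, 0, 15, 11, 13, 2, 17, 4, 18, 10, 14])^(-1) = (0 9 4 15 10 17 14 18 16)(2 13 12)(5 8)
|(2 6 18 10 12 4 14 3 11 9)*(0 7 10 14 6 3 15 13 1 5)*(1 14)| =|(0 7 10 12 4 6 18 1 5)(2 3 11 9)(13 14 15)| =36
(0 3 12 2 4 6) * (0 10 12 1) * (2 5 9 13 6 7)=(0 3 1)(2 4 7)(5 9 13 6 10 12)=[3, 0, 4, 1, 7, 9, 10, 2, 8, 13, 12, 11, 5, 6]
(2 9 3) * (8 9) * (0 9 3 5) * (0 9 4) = [4, 1, 8, 2, 0, 9, 6, 7, 3, 5] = (0 4)(2 8 3)(5 9)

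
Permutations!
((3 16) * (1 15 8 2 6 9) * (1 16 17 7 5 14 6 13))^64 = ((1 15 8 2 13)(3 17 7 5 14 6 9 16))^64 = (17)(1 13 2 8 15)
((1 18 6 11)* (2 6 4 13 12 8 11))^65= (1 4 12 11 18 13 8)(2 6)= ((1 18 4 13 12 8 11)(2 6))^65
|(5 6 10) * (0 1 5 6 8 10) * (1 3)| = 7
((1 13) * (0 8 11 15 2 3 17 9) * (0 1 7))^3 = ((0 8 11 15 2 3 17 9 1 13 7))^3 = (0 15 17 13 8 2 9 7 11 3 1)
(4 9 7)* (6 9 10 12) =(4 10 12 6 9 7) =[0, 1, 2, 3, 10, 5, 9, 4, 8, 7, 12, 11, 6]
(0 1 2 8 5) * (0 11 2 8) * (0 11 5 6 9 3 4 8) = [1, 0, 11, 4, 8, 5, 9, 7, 6, 3, 10, 2] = (0 1)(2 11)(3 4 8 6 9)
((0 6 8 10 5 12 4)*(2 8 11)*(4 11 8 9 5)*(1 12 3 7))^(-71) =((0 6 8 10 4)(1 12 11 2 9 5 3 7))^(-71) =(0 4 10 8 6)(1 12 11 2 9 5 3 7)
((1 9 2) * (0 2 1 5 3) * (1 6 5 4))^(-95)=(0 2 4 1 9 6 5 3)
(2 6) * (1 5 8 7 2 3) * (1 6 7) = (1 5 8)(2 7)(3 6) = [0, 5, 7, 6, 4, 8, 3, 2, 1]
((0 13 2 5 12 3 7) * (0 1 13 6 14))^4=((0 6 14)(1 13 2 5 12 3 7))^4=(0 6 14)(1 12 13 3 2 7 5)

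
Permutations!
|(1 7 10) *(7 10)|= 2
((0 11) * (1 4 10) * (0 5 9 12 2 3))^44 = (0 5 12 3 11 9 2)(1 10 4)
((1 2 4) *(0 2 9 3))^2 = (0 4 9)(1 3 2)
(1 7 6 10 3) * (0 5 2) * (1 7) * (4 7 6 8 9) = (0 5 2)(3 6 10)(4 7 8 9) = [5, 1, 0, 6, 7, 2, 10, 8, 9, 4, 3]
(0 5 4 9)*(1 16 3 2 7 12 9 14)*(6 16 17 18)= (0 5 4 14 1 17 18 6 16 3 2 7 12 9)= [5, 17, 7, 2, 14, 4, 16, 12, 8, 0, 10, 11, 9, 13, 1, 15, 3, 18, 6]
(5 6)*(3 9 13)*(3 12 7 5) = (3 9 13 12 7 5 6) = [0, 1, 2, 9, 4, 6, 3, 5, 8, 13, 10, 11, 7, 12]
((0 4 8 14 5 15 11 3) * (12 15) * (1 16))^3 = (0 14 15)(1 16)(3 8 12)(4 5 11)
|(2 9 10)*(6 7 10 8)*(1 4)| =|(1 4)(2 9 8 6 7 10)| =6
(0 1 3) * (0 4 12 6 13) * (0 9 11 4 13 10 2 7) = (0 1 3 13 9 11 4 12 6 10 2 7) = [1, 3, 7, 13, 12, 5, 10, 0, 8, 11, 2, 4, 6, 9]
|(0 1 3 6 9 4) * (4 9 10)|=6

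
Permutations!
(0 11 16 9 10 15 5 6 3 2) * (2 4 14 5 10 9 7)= (0 11 16 7 2)(3 4 14 5 6)(10 15)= [11, 1, 0, 4, 14, 6, 3, 2, 8, 9, 15, 16, 12, 13, 5, 10, 7]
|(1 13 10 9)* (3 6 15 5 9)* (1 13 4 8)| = 21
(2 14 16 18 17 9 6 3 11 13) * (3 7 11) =(2 14 16 18 17 9 6 7 11 13) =[0, 1, 14, 3, 4, 5, 7, 11, 8, 6, 10, 13, 12, 2, 16, 15, 18, 9, 17]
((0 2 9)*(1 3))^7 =(0 2 9)(1 3)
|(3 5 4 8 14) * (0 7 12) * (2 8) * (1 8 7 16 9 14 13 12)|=13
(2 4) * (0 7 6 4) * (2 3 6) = (0 7 2)(3 6 4) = [7, 1, 0, 6, 3, 5, 4, 2]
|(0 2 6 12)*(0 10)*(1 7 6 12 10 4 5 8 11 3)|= 12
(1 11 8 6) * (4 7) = (1 11 8 6)(4 7) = [0, 11, 2, 3, 7, 5, 1, 4, 6, 9, 10, 8]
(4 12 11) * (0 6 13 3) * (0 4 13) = [6, 1, 2, 4, 12, 5, 0, 7, 8, 9, 10, 13, 11, 3] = (0 6)(3 4 12 11 13)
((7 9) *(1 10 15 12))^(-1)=((1 10 15 12)(7 9))^(-1)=(1 12 15 10)(7 9)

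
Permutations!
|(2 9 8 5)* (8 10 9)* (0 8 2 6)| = |(0 8 5 6)(9 10)| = 4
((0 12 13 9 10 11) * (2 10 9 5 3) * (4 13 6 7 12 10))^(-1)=(0 11 10)(2 3 5 13 4)(6 12 7)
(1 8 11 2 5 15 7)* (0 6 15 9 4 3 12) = (0 6 15 7 1 8 11 2 5 9 4 3 12) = [6, 8, 5, 12, 3, 9, 15, 1, 11, 4, 10, 2, 0, 13, 14, 7]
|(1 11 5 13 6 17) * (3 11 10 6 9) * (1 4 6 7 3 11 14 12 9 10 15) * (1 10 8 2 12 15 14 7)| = |(1 14 15 10)(2 12 9 11 5 13 8)(3 7)(4 6 17)| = 84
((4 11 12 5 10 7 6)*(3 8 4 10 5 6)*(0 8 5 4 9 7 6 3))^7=((0 8 9 7)(3 5 4 11 12)(6 10))^7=(0 7 9 8)(3 4 12 5 11)(6 10)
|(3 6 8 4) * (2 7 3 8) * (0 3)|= 10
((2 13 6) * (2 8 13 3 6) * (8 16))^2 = (2 6 8)(3 16 13)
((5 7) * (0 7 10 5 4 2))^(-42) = (10)(0 4)(2 7) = ((0 7 4 2)(5 10))^(-42)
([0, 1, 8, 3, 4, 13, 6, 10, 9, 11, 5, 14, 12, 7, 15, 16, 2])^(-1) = (2 16 15 14 11 9 8)(5 10 7 13)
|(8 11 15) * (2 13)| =|(2 13)(8 11 15)| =6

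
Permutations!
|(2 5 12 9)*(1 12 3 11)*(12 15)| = |(1 15 12 9 2 5 3 11)| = 8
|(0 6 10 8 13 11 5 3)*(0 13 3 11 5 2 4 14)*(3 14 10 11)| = |(0 6 11 2 4 10 8 14)(3 13 5)| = 24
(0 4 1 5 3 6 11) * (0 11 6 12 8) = (0 4 1 5 3 12 8) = [4, 5, 2, 12, 1, 3, 6, 7, 0, 9, 10, 11, 8]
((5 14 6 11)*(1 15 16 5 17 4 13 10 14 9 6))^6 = ((1 15 16 5 9 6 11 17 4 13 10 14))^6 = (1 11)(4 16)(5 13)(6 14)(9 10)(15 17)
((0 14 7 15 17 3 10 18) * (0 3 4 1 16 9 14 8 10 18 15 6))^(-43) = (0 4 7 15 9 8 1 6 17 14 10 16)(3 18)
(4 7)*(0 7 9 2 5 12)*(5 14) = (0 7 4 9 2 14 5 12) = [7, 1, 14, 3, 9, 12, 6, 4, 8, 2, 10, 11, 0, 13, 5]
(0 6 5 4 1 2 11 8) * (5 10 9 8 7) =(0 6 10 9 8)(1 2 11 7 5 4) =[6, 2, 11, 3, 1, 4, 10, 5, 0, 8, 9, 7]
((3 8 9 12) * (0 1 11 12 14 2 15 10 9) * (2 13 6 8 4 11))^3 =(0 15 14 8 2 9 6 1 10 13)(3 12 11 4)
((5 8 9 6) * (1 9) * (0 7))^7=((0 7)(1 9 6 5 8))^7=(0 7)(1 6 8 9 5)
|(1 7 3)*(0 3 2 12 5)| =7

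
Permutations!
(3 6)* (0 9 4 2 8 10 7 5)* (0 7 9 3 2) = (0 3 6 2 8 10 9 4)(5 7) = [3, 1, 8, 6, 0, 7, 2, 5, 10, 4, 9]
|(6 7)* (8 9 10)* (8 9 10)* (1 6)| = 3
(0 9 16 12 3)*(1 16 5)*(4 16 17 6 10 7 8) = (0 9 5 1 17 6 10 7 8 4 16 12 3) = [9, 17, 2, 0, 16, 1, 10, 8, 4, 5, 7, 11, 3, 13, 14, 15, 12, 6]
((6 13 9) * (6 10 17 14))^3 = (6 10)(9 14)(13 17)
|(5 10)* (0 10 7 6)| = |(0 10 5 7 6)| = 5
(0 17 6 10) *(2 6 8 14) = (0 17 8 14 2 6 10) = [17, 1, 6, 3, 4, 5, 10, 7, 14, 9, 0, 11, 12, 13, 2, 15, 16, 8]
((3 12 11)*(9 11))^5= (3 12 9 11)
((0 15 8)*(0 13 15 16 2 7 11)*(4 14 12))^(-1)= ((0 16 2 7 11)(4 14 12)(8 13 15))^(-1)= (0 11 7 2 16)(4 12 14)(8 15 13)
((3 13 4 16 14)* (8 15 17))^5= (8 17 15)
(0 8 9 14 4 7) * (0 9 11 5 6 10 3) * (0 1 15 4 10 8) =[0, 15, 2, 1, 7, 6, 8, 9, 11, 14, 3, 5, 12, 13, 10, 4] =(1 15 4 7 9 14 10 3)(5 6 8 11)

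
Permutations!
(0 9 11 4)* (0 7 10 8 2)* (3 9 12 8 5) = (0 12 8 2)(3 9 11 4 7 10 5) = [12, 1, 0, 9, 7, 3, 6, 10, 2, 11, 5, 4, 8]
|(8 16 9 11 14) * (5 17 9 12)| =|(5 17 9 11 14 8 16 12)| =8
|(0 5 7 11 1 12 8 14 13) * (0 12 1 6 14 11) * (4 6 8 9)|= |(0 5 7)(4 6 14 13 12 9)(8 11)|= 6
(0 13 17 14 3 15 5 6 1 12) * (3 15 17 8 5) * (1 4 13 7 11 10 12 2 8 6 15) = (0 7 11 10 12)(1 2 8 5 15 3 17 14)(4 13 6) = [7, 2, 8, 17, 13, 15, 4, 11, 5, 9, 12, 10, 0, 6, 1, 3, 16, 14]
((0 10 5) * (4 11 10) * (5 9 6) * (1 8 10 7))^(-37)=((0 4 11 7 1 8 10 9 6 5))^(-37)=(0 7 10 5 11 8 6 4 1 9)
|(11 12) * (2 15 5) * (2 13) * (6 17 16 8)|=4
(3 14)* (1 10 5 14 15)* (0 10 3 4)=(0 10 5 14 4)(1 3 15)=[10, 3, 2, 15, 0, 14, 6, 7, 8, 9, 5, 11, 12, 13, 4, 1]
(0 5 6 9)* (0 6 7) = (0 5 7)(6 9) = [5, 1, 2, 3, 4, 7, 9, 0, 8, 6]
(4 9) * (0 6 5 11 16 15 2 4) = [6, 1, 4, 3, 9, 11, 5, 7, 8, 0, 10, 16, 12, 13, 14, 2, 15] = (0 6 5 11 16 15 2 4 9)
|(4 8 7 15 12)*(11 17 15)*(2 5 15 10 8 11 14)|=|(2 5 15 12 4 11 17 10 8 7 14)|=11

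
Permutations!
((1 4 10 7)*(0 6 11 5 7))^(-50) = (0 4 7 11)(1 5 6 10)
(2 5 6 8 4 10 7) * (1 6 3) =(1 6 8 4 10 7 2 5 3) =[0, 6, 5, 1, 10, 3, 8, 2, 4, 9, 7]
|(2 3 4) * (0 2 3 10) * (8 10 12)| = 10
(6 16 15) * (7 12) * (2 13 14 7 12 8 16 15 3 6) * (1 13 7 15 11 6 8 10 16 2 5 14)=[0, 13, 7, 8, 4, 14, 11, 10, 2, 9, 16, 6, 12, 1, 15, 5, 3]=(1 13)(2 7 10 16 3 8)(5 14 15)(6 11)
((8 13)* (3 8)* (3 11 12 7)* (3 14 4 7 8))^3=(14)(8 12 11 13)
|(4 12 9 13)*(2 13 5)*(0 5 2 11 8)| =20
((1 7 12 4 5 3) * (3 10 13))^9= (1 7 12 4 5 10 13 3)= ((1 7 12 4 5 10 13 3))^9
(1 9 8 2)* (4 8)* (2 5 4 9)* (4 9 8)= [0, 2, 1, 3, 4, 9, 6, 7, 5, 8]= (1 2)(5 9 8)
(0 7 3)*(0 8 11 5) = [7, 1, 2, 8, 4, 0, 6, 3, 11, 9, 10, 5] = (0 7 3 8 11 5)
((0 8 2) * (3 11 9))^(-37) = ((0 8 2)(3 11 9))^(-37) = (0 2 8)(3 9 11)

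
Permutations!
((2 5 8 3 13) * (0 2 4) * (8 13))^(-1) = (0 4 13 5 2)(3 8)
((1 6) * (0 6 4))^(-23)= (0 6 1 4)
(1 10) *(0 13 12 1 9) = (0 13 12 1 10 9) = [13, 10, 2, 3, 4, 5, 6, 7, 8, 0, 9, 11, 1, 12]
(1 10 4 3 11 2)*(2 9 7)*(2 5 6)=(1 10 4 3 11 9 7 5 6 2)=[0, 10, 1, 11, 3, 6, 2, 5, 8, 7, 4, 9]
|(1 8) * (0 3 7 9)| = |(0 3 7 9)(1 8)| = 4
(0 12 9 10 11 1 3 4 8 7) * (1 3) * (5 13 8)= (0 12 9 10 11 3 4 5 13 8 7)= [12, 1, 2, 4, 5, 13, 6, 0, 7, 10, 11, 3, 9, 8]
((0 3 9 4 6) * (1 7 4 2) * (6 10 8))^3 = ((0 3 9 2 1 7 4 10 8 6))^3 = (0 2 4 6 9 7 8 3 1 10)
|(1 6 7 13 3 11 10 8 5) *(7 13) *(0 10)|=|(0 10 8 5 1 6 13 3 11)|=9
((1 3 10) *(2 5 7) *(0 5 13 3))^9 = ((0 5 7 2 13 3 10 1))^9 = (0 5 7 2 13 3 10 1)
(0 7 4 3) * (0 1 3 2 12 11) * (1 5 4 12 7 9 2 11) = (0 9 2 7 12 1 3 5 4 11) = [9, 3, 7, 5, 11, 4, 6, 12, 8, 2, 10, 0, 1]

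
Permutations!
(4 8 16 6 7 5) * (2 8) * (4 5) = (2 8 16 6 7 4) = [0, 1, 8, 3, 2, 5, 7, 4, 16, 9, 10, 11, 12, 13, 14, 15, 6]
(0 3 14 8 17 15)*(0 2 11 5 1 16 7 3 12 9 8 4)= (0 12 9 8 17 15 2 11 5 1 16 7 3 14 4)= [12, 16, 11, 14, 0, 1, 6, 3, 17, 8, 10, 5, 9, 13, 4, 2, 7, 15]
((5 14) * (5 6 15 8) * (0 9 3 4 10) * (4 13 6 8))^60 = ((0 9 3 13 6 15 4 10)(5 14 8))^60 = (0 6)(3 4)(9 15)(10 13)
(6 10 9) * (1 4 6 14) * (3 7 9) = (1 4 6 10 3 7 9 14) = [0, 4, 2, 7, 6, 5, 10, 9, 8, 14, 3, 11, 12, 13, 1]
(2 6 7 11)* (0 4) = [4, 1, 6, 3, 0, 5, 7, 11, 8, 9, 10, 2] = (0 4)(2 6 7 11)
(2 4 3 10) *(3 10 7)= (2 4 10)(3 7)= [0, 1, 4, 7, 10, 5, 6, 3, 8, 9, 2]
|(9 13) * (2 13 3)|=|(2 13 9 3)|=4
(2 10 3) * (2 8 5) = [0, 1, 10, 8, 4, 2, 6, 7, 5, 9, 3] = (2 10 3 8 5)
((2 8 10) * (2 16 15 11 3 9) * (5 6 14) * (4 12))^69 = (2 11 10 9 15 8 3 16)(4 12)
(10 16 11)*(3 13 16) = [0, 1, 2, 13, 4, 5, 6, 7, 8, 9, 3, 10, 12, 16, 14, 15, 11] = (3 13 16 11 10)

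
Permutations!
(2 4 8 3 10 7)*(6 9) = [0, 1, 4, 10, 8, 5, 9, 2, 3, 6, 7] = (2 4 8 3 10 7)(6 9)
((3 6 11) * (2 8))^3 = (11)(2 8)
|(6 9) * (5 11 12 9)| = 5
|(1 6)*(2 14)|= 2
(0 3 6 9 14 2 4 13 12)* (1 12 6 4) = (0 3 4 13 6 9 14 2 1 12) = [3, 12, 1, 4, 13, 5, 9, 7, 8, 14, 10, 11, 0, 6, 2]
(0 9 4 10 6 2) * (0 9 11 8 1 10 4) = [11, 10, 9, 3, 4, 5, 2, 7, 1, 0, 6, 8] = (0 11 8 1 10 6 2 9)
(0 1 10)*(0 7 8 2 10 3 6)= [1, 3, 10, 6, 4, 5, 0, 8, 2, 9, 7]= (0 1 3 6)(2 10 7 8)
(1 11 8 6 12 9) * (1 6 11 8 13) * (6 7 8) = (1 6 12 9 7 8 11 13) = [0, 6, 2, 3, 4, 5, 12, 8, 11, 7, 10, 13, 9, 1]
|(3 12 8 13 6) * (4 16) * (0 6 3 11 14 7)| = |(0 6 11 14 7)(3 12 8 13)(4 16)| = 20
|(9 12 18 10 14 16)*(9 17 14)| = |(9 12 18 10)(14 16 17)| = 12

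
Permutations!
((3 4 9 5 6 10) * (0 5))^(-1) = (0 9 4 3 10 6 5)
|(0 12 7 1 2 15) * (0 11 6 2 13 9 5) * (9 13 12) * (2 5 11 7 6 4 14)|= 12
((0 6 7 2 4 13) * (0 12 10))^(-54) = (0 7 4 12)(2 13 10 6)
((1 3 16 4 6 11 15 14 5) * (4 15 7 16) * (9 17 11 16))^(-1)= (1 5 14 15 16 6 4 3)(7 11 17 9)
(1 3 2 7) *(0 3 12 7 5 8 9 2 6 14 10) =(0 3 6 14 10)(1 12 7)(2 5 8 9) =[3, 12, 5, 6, 4, 8, 14, 1, 9, 2, 0, 11, 7, 13, 10]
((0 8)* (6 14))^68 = ((0 8)(6 14))^68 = (14)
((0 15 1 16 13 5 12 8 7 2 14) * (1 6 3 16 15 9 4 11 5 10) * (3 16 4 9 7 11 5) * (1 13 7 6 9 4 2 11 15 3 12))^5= (0 12 5)(1 6 8)(2 7 9)(3 16 15)(4 14 11)(10 13)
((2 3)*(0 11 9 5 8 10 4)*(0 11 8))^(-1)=(0 5 9 11 4 10 8)(2 3)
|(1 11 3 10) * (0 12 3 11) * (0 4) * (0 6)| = 7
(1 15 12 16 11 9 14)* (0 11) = (0 11 9 14 1 15 12 16) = [11, 15, 2, 3, 4, 5, 6, 7, 8, 14, 10, 9, 16, 13, 1, 12, 0]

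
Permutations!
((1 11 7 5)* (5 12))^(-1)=((1 11 7 12 5))^(-1)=(1 5 12 7 11)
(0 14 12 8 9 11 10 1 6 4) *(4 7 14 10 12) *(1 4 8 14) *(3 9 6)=(0 10 4)(1 3 9 11 12 14 8 6 7)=[10, 3, 2, 9, 0, 5, 7, 1, 6, 11, 4, 12, 14, 13, 8]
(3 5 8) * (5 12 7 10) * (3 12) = (5 8 12 7 10) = [0, 1, 2, 3, 4, 8, 6, 10, 12, 9, 5, 11, 7]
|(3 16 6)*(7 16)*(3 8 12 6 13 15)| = 15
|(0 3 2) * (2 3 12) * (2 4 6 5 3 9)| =8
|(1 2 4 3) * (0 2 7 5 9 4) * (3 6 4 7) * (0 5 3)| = 14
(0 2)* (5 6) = (0 2)(5 6) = [2, 1, 0, 3, 4, 6, 5]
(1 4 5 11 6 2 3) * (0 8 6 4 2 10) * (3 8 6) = [6, 2, 8, 1, 5, 11, 10, 7, 3, 9, 0, 4] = (0 6 10)(1 2 8 3)(4 5 11)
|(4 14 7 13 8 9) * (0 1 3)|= |(0 1 3)(4 14 7 13 8 9)|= 6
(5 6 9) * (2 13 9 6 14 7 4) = (2 13 9 5 14 7 4) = [0, 1, 13, 3, 2, 14, 6, 4, 8, 5, 10, 11, 12, 9, 7]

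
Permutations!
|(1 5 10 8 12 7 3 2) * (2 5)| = 6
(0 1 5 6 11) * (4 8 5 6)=[1, 6, 2, 3, 8, 4, 11, 7, 5, 9, 10, 0]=(0 1 6 11)(4 8 5)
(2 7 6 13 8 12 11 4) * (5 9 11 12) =[0, 1, 7, 3, 2, 9, 13, 6, 5, 11, 10, 4, 12, 8] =(2 7 6 13 8 5 9 11 4)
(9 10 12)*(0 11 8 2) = (0 11 8 2)(9 10 12) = [11, 1, 0, 3, 4, 5, 6, 7, 2, 10, 12, 8, 9]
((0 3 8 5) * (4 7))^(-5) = ((0 3 8 5)(4 7))^(-5) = (0 5 8 3)(4 7)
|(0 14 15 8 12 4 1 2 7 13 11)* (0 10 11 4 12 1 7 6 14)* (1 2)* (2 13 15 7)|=8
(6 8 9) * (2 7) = (2 7)(6 8 9) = [0, 1, 7, 3, 4, 5, 8, 2, 9, 6]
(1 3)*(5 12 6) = (1 3)(5 12 6) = [0, 3, 2, 1, 4, 12, 5, 7, 8, 9, 10, 11, 6]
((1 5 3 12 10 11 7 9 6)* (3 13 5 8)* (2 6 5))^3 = (1 12 7 13)(2 8 10 9)(3 11 5 6)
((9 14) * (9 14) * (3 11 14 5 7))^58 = ((3 11 14 5 7))^58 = (3 5 11 7 14)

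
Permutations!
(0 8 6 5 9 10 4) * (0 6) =(0 8)(4 6 5 9 10) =[8, 1, 2, 3, 6, 9, 5, 7, 0, 10, 4]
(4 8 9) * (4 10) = (4 8 9 10) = [0, 1, 2, 3, 8, 5, 6, 7, 9, 10, 4]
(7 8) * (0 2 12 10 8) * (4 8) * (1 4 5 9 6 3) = (0 2 12 10 5 9 6 3 1 4 8 7) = [2, 4, 12, 1, 8, 9, 3, 0, 7, 6, 5, 11, 10]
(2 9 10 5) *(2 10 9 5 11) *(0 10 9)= (0 10 11 2 5 9)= [10, 1, 5, 3, 4, 9, 6, 7, 8, 0, 11, 2]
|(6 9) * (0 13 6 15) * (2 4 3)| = 15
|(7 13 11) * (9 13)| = 4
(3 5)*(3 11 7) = (3 5 11 7) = [0, 1, 2, 5, 4, 11, 6, 3, 8, 9, 10, 7]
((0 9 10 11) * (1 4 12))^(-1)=(0 11 10 9)(1 12 4)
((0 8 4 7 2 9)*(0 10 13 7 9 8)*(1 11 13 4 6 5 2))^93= (1 11 13 7)(2 8 6 5)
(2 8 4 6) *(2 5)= (2 8 4 6 5)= [0, 1, 8, 3, 6, 2, 5, 7, 4]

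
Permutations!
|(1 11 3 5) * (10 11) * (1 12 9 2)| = |(1 10 11 3 5 12 9 2)| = 8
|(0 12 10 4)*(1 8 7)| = 12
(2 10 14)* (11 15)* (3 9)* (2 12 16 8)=(2 10 14 12 16 8)(3 9)(11 15)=[0, 1, 10, 9, 4, 5, 6, 7, 2, 3, 14, 15, 16, 13, 12, 11, 8]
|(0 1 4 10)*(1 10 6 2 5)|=|(0 10)(1 4 6 2 5)|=10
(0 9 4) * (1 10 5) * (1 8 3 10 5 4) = (0 9 1 5 8 3 10 4) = [9, 5, 2, 10, 0, 8, 6, 7, 3, 1, 4]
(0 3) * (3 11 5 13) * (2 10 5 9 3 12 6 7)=(0 11 9 3)(2 10 5 13 12 6 7)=[11, 1, 10, 0, 4, 13, 7, 2, 8, 3, 5, 9, 6, 12]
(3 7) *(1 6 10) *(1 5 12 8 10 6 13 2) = [0, 13, 1, 7, 4, 12, 6, 3, 10, 9, 5, 11, 8, 2] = (1 13 2)(3 7)(5 12 8 10)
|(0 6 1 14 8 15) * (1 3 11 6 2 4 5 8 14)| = 6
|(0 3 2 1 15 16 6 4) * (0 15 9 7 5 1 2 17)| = |(0 3 17)(1 9 7 5)(4 15 16 6)| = 12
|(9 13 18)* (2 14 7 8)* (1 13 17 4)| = 12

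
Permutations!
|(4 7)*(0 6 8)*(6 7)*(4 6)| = 4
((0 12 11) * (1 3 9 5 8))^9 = (12)(1 8 5 9 3)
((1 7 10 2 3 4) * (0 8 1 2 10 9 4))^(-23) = (10)(0 8 1 7 9 4 2 3)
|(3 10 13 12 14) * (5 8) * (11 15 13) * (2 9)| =|(2 9)(3 10 11 15 13 12 14)(5 8)| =14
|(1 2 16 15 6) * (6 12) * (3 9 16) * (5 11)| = |(1 2 3 9 16 15 12 6)(5 11)| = 8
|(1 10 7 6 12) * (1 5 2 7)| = |(1 10)(2 7 6 12 5)| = 10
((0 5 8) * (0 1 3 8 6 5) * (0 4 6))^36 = (8)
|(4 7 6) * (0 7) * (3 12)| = |(0 7 6 4)(3 12)| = 4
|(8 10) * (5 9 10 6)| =5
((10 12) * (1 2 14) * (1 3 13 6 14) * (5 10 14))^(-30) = (3 12 5 13 14 10 6)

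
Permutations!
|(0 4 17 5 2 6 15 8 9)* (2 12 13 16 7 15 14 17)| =14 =|(0 4 2 6 14 17 5 12 13 16 7 15 8 9)|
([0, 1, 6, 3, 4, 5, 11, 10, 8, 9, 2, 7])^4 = (2 10 7 11 6)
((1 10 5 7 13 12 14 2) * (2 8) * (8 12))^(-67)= (1 7 2 5 8 10 13)(12 14)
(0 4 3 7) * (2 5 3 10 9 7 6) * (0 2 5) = (0 4 10 9 7 2)(3 6 5) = [4, 1, 0, 6, 10, 3, 5, 2, 8, 7, 9]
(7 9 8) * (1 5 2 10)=(1 5 2 10)(7 9 8)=[0, 5, 10, 3, 4, 2, 6, 9, 7, 8, 1]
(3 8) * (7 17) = [0, 1, 2, 8, 4, 5, 6, 17, 3, 9, 10, 11, 12, 13, 14, 15, 16, 7] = (3 8)(7 17)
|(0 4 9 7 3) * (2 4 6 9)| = |(0 6 9 7 3)(2 4)| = 10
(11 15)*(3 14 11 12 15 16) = (3 14 11 16)(12 15) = [0, 1, 2, 14, 4, 5, 6, 7, 8, 9, 10, 16, 15, 13, 11, 12, 3]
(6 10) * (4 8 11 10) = [0, 1, 2, 3, 8, 5, 4, 7, 11, 9, 6, 10] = (4 8 11 10 6)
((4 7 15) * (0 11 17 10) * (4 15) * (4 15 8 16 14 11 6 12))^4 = (0 7 14)(4 16 10)(6 15 11)(8 17 12)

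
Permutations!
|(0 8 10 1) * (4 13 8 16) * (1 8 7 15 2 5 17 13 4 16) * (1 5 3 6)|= |(0 5 17 13 7 15 2 3 6 1)(8 10)|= 10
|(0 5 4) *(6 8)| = 6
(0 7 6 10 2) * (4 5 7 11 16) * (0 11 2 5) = (0 2 11 16 4)(5 7 6 10) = [2, 1, 11, 3, 0, 7, 10, 6, 8, 9, 5, 16, 12, 13, 14, 15, 4]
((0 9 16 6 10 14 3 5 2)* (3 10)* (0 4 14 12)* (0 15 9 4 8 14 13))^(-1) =(0 13 4)(2 5 3 6 16 9 15 12 10 14 8)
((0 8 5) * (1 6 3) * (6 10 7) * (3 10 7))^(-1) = ((0 8 5)(1 7 6 10 3))^(-1) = (0 5 8)(1 3 10 6 7)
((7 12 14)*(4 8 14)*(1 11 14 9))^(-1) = ((1 11 14 7 12 4 8 9))^(-1) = (1 9 8 4 12 7 14 11)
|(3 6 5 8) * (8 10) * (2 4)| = |(2 4)(3 6 5 10 8)| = 10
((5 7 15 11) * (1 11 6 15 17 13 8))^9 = ((1 11 5 7 17 13 8)(6 15))^9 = (1 5 17 8 11 7 13)(6 15)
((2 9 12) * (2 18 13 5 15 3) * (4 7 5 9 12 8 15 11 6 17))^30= (2 15 9 18)(3 8 13 12)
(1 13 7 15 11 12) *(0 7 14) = (0 7 15 11 12 1 13 14) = [7, 13, 2, 3, 4, 5, 6, 15, 8, 9, 10, 12, 1, 14, 0, 11]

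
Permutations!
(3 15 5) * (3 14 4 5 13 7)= [0, 1, 2, 15, 5, 14, 6, 3, 8, 9, 10, 11, 12, 7, 4, 13]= (3 15 13 7)(4 5 14)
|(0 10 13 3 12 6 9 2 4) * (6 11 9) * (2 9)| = |(0 10 13 3 12 11 2 4)| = 8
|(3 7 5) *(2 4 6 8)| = |(2 4 6 8)(3 7 5)| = 12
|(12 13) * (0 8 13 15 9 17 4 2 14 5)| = |(0 8 13 12 15 9 17 4 2 14 5)| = 11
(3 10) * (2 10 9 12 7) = (2 10 3 9 12 7) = [0, 1, 10, 9, 4, 5, 6, 2, 8, 12, 3, 11, 7]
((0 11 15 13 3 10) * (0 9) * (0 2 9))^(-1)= (0 10 3 13 15 11)(2 9)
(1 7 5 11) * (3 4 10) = [0, 7, 2, 4, 10, 11, 6, 5, 8, 9, 3, 1] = (1 7 5 11)(3 4 10)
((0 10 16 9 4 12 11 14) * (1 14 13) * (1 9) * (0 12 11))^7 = (0 10 16 1 14 12)(4 9 13 11)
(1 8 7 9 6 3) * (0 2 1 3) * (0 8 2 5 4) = (0 5 4)(1 2)(6 8 7 9) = [5, 2, 1, 3, 0, 4, 8, 9, 7, 6]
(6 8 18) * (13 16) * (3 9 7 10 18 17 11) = (3 9 7 10 18 6 8 17 11)(13 16) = [0, 1, 2, 9, 4, 5, 8, 10, 17, 7, 18, 3, 12, 16, 14, 15, 13, 11, 6]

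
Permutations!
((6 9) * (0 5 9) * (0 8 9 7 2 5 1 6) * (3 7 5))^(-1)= (0 9 8 6 1)(2 7 3)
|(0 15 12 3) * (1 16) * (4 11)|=|(0 15 12 3)(1 16)(4 11)|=4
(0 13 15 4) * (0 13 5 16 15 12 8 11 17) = [5, 1, 2, 3, 13, 16, 6, 7, 11, 9, 10, 17, 8, 12, 14, 4, 15, 0] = (0 5 16 15 4 13 12 8 11 17)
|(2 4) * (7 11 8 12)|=4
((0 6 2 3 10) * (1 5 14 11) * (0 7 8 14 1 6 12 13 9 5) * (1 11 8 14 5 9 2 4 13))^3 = (2 7 5 4 3 14 11 13 10 8 6)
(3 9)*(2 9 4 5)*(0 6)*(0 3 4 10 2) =(0 6 3 10 2 9 4 5) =[6, 1, 9, 10, 5, 0, 3, 7, 8, 4, 2]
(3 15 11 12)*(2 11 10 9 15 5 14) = (2 11 12 3 5 14)(9 15 10) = [0, 1, 11, 5, 4, 14, 6, 7, 8, 15, 9, 12, 3, 13, 2, 10]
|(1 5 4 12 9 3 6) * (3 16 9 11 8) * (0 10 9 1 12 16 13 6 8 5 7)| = |(0 10 9 13 6 12 11 5 4 16 1 7)(3 8)| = 12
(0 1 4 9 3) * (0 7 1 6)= [6, 4, 2, 7, 9, 5, 0, 1, 8, 3]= (0 6)(1 4 9 3 7)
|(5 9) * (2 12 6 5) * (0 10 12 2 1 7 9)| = 15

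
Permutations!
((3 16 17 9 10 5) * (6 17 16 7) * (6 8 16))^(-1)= (3 5 10 9 17 6 16 8 7)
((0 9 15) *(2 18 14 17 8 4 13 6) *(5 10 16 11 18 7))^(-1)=((0 9 15)(2 7 5 10 16 11 18 14 17 8 4 13 6))^(-1)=(0 15 9)(2 6 13 4 8 17 14 18 11 16 10 5 7)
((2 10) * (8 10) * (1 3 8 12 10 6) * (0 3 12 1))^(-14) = (0 8)(1 10)(2 12)(3 6)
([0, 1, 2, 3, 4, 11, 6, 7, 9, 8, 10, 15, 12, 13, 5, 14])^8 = [0, 1, 2, 3, 4, 5, 6, 7, 8, 9, 10, 11, 12, 13, 14, 15]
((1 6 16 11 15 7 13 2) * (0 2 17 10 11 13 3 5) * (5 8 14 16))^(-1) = ((0 2 1 6 5)(3 8 14 16 13 17 10 11 15 7))^(-1) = (0 5 6 1 2)(3 7 15 11 10 17 13 16 14 8)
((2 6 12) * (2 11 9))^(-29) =(2 6 12 11 9)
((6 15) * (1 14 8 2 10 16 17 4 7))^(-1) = ((1 14 8 2 10 16 17 4 7)(6 15))^(-1) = (1 7 4 17 16 10 2 8 14)(6 15)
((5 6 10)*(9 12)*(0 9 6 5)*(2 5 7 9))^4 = ((0 2 5 7 9 12 6 10))^4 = (0 9)(2 12)(5 6)(7 10)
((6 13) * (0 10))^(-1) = (0 10)(6 13)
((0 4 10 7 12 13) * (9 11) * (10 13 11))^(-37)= (0 13 4)(7 9 12 10 11)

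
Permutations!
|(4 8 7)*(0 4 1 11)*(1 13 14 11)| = 7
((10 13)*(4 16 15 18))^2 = (4 15)(16 18)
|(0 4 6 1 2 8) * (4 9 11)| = |(0 9 11 4 6 1 2 8)| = 8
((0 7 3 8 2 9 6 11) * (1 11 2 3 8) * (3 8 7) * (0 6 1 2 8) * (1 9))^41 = (0 8 6 11 1 2 3)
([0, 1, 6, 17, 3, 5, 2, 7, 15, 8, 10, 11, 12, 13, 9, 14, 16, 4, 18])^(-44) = [0, 1, 2, 17, 3, 5, 6, 7, 8, 9, 10, 11, 12, 13, 14, 15, 16, 4, 18]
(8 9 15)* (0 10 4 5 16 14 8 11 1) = (0 10 4 5 16 14 8 9 15 11 1) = [10, 0, 2, 3, 5, 16, 6, 7, 9, 15, 4, 1, 12, 13, 8, 11, 14]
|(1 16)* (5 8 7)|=6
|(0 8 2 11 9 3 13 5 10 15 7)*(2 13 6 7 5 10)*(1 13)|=13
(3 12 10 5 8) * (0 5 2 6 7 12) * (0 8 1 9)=[5, 9, 6, 8, 4, 1, 7, 12, 3, 0, 2, 11, 10]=(0 5 1 9)(2 6 7 12 10)(3 8)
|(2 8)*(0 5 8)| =4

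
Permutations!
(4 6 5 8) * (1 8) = (1 8 4 6 5) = [0, 8, 2, 3, 6, 1, 5, 7, 4]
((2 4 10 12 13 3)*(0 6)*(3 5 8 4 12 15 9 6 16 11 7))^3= (0 7 12 8 15)(2 5 10 6 11)(3 13 4 9 16)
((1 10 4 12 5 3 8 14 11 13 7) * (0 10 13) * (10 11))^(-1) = (0 11)(1 7 13)(3 5 12 4 10 14 8)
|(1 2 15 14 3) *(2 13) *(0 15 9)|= |(0 15 14 3 1 13 2 9)|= 8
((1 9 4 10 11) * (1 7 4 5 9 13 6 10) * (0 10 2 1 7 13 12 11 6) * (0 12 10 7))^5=(0 4 7)(1 10 6 2)(5 9)(11 12 13)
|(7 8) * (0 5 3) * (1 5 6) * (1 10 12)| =|(0 6 10 12 1 5 3)(7 8)| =14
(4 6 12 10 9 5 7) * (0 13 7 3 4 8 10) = (0 13 7 8 10 9 5 3 4 6 12) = [13, 1, 2, 4, 6, 3, 12, 8, 10, 5, 9, 11, 0, 7]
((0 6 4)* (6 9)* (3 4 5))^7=((0 9 6 5 3 4))^7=(0 9 6 5 3 4)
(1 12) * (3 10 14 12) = (1 3 10 14 12) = [0, 3, 2, 10, 4, 5, 6, 7, 8, 9, 14, 11, 1, 13, 12]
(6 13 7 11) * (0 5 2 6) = [5, 1, 6, 3, 4, 2, 13, 11, 8, 9, 10, 0, 12, 7] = (0 5 2 6 13 7 11)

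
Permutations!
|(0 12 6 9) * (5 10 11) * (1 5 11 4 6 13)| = 9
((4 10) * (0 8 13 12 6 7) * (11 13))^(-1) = (0 7 6 12 13 11 8)(4 10)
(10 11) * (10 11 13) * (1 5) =(1 5)(10 13) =[0, 5, 2, 3, 4, 1, 6, 7, 8, 9, 13, 11, 12, 10]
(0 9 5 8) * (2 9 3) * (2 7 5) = (0 3 7 5 8)(2 9) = [3, 1, 9, 7, 4, 8, 6, 5, 0, 2]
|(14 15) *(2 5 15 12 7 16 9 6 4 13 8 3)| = 13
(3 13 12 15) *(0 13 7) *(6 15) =(0 13 12 6 15 3 7) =[13, 1, 2, 7, 4, 5, 15, 0, 8, 9, 10, 11, 6, 12, 14, 3]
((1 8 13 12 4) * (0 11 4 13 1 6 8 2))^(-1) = ((0 11 4 6 8 1 2)(12 13))^(-1) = (0 2 1 8 6 4 11)(12 13)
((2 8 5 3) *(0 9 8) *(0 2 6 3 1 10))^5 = ((0 9 8 5 1 10)(3 6))^5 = (0 10 1 5 8 9)(3 6)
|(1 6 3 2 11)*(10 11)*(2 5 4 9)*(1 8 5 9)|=|(1 6 3 9 2 10 11 8 5 4)|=10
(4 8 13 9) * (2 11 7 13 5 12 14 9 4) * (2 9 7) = (2 11)(4 8 5 12 14 7 13) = [0, 1, 11, 3, 8, 12, 6, 13, 5, 9, 10, 2, 14, 4, 7]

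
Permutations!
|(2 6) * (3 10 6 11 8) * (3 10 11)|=|(2 3 11 8 10 6)|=6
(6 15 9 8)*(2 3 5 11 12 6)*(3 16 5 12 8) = (2 16 5 11 8)(3 12 6 15 9) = [0, 1, 16, 12, 4, 11, 15, 7, 2, 3, 10, 8, 6, 13, 14, 9, 5]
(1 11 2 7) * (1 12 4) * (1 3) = [0, 11, 7, 1, 3, 5, 6, 12, 8, 9, 10, 2, 4] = (1 11 2 7 12 4 3)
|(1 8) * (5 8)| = |(1 5 8)| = 3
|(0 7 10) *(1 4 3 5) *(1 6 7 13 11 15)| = |(0 13 11 15 1 4 3 5 6 7 10)| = 11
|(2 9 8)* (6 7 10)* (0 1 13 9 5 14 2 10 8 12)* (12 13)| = |(0 1 12)(2 5 14)(6 7 8 10)(9 13)| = 12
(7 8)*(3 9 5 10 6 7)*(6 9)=(3 6 7 8)(5 10 9)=[0, 1, 2, 6, 4, 10, 7, 8, 3, 5, 9]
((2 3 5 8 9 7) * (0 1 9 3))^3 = ((0 1 9 7 2)(3 5 8))^3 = (0 7 1 2 9)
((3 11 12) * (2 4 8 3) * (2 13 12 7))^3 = ((2 4 8 3 11 7)(12 13))^3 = (2 3)(4 11)(7 8)(12 13)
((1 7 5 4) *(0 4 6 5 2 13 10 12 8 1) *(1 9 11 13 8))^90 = ((0 4)(1 7 2 8 9 11 13 10 12)(5 6))^90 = (13)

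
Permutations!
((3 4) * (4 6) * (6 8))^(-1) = ((3 8 6 4))^(-1) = (3 4 6 8)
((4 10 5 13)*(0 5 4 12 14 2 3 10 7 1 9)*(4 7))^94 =((0 5 13 12 14 2 3 10 7 1 9))^94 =(0 3 5 10 13 7 12 1 14 9 2)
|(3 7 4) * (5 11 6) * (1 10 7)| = |(1 10 7 4 3)(5 11 6)| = 15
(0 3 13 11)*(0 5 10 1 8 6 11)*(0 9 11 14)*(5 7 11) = (0 3 13 9 5 10 1 8 6 14)(7 11) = [3, 8, 2, 13, 4, 10, 14, 11, 6, 5, 1, 7, 12, 9, 0]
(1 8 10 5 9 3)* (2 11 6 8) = (1 2 11 6 8 10 5 9 3) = [0, 2, 11, 1, 4, 9, 8, 7, 10, 3, 5, 6]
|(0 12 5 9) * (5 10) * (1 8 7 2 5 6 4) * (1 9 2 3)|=12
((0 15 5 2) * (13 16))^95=(0 2 5 15)(13 16)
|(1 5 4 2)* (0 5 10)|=|(0 5 4 2 1 10)|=6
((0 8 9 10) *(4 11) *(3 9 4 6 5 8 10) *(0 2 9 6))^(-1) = (0 11 4 8 5 6 3 9 2 10)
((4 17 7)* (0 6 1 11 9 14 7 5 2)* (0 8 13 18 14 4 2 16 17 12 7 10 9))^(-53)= (0 11 1 6)(2 4 14 8 12 10 13 7 9 18)(5 16 17)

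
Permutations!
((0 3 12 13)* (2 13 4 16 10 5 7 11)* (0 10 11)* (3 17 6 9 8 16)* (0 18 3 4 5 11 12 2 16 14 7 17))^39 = ((2 13 10 11 16 12 5 17 6 9 8 14 7 18 3))^39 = (2 9 11 7 5)(3 6 10 14 12)(8 16 18 17 13)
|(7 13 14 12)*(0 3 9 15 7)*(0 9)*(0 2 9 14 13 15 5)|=|(0 3 2 9 5)(7 15)(12 14)|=10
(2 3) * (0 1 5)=[1, 5, 3, 2, 4, 0]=(0 1 5)(2 3)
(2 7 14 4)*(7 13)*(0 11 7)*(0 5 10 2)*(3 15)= [11, 1, 13, 15, 0, 10, 6, 14, 8, 9, 2, 7, 12, 5, 4, 3]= (0 11 7 14 4)(2 13 5 10)(3 15)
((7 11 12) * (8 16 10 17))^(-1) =(7 12 11)(8 17 10 16)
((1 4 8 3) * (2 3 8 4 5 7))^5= (8)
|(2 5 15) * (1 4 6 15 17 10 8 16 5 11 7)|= 35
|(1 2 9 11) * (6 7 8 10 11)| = 8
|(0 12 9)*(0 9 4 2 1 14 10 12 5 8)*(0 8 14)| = 8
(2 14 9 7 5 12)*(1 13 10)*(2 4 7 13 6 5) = (1 6 5 12 4 7 2 14 9 13 10) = [0, 6, 14, 3, 7, 12, 5, 2, 8, 13, 1, 11, 4, 10, 9]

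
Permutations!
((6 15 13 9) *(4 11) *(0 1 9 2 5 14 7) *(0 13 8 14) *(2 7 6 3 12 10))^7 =((0 1 9 3 12 10 2 5)(4 11)(6 15 8 14)(7 13))^7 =(0 5 2 10 12 3 9 1)(4 11)(6 14 8 15)(7 13)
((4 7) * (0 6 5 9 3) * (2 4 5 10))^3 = ((0 6 10 2 4 7 5 9 3))^3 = (0 2 5)(3 10 7)(4 9 6)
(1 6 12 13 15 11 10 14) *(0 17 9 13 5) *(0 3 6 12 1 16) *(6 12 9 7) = [17, 9, 2, 12, 4, 3, 1, 6, 8, 13, 14, 10, 5, 15, 16, 11, 0, 7] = (0 17 7 6 1 9 13 15 11 10 14 16)(3 12 5)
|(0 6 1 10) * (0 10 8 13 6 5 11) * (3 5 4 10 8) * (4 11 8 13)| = 8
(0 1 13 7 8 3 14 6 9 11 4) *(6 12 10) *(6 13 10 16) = (0 1 10 13 7 8 3 14 12 16 6 9 11 4) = [1, 10, 2, 14, 0, 5, 9, 8, 3, 11, 13, 4, 16, 7, 12, 15, 6]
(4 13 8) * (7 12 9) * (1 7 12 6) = (1 7 6)(4 13 8)(9 12) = [0, 7, 2, 3, 13, 5, 1, 6, 4, 12, 10, 11, 9, 8]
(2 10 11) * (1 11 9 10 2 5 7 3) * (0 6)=(0 6)(1 11 5 7 3)(9 10)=[6, 11, 2, 1, 4, 7, 0, 3, 8, 10, 9, 5]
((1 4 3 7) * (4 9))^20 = (9)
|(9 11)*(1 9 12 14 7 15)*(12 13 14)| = |(1 9 11 13 14 7 15)| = 7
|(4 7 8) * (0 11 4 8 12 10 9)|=7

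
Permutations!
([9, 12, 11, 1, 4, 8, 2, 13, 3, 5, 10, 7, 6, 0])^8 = (0 2 3)(1 9 11)(5 7 12)(6 8 13)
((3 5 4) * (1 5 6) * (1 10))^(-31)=((1 5 4 3 6 10))^(-31)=(1 10 6 3 4 5)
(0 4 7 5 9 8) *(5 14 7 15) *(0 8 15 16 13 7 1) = [4, 0, 2, 3, 16, 9, 6, 14, 8, 15, 10, 11, 12, 7, 1, 5, 13] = (0 4 16 13 7 14 1)(5 9 15)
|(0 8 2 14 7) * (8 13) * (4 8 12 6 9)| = 10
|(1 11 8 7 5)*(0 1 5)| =|(0 1 11 8 7)| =5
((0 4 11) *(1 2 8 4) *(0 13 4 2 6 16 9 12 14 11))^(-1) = ((0 1 6 16 9 12 14 11 13 4)(2 8))^(-1) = (0 4 13 11 14 12 9 16 6 1)(2 8)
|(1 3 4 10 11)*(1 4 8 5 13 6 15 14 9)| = 9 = |(1 3 8 5 13 6 15 14 9)(4 10 11)|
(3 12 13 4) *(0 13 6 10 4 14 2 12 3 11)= (0 13 14 2 12 6 10 4 11)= [13, 1, 12, 3, 11, 5, 10, 7, 8, 9, 4, 0, 6, 14, 2]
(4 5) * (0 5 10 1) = (0 5 4 10 1) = [5, 0, 2, 3, 10, 4, 6, 7, 8, 9, 1]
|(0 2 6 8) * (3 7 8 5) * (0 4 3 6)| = 4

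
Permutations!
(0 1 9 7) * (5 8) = (0 1 9 7)(5 8) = [1, 9, 2, 3, 4, 8, 6, 0, 5, 7]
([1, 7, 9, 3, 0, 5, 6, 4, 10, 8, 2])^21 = [1, 7, 9, 3, 0, 5, 6, 4, 10, 8, 2]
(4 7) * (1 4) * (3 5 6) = (1 4 7)(3 5 6) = [0, 4, 2, 5, 7, 6, 3, 1]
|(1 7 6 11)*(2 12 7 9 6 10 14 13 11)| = |(1 9 6 2 12 7 10 14 13 11)| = 10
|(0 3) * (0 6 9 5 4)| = 6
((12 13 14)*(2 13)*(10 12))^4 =(2 12 10 14 13)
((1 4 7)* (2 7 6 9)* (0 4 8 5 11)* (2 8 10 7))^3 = ((0 4 6 9 8 5 11)(1 10 7))^3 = (0 9 11 6 5 4 8)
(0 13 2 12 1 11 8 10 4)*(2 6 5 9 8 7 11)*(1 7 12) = (0 13 6 5 9 8 10 4)(1 2)(7 11 12) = [13, 2, 1, 3, 0, 9, 5, 11, 10, 8, 4, 12, 7, 6]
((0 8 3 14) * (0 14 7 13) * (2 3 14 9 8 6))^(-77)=(0 6 2 3 7 13)(8 14 9)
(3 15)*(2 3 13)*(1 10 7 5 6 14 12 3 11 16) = (1 10 7 5 6 14 12 3 15 13 2 11 16) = [0, 10, 11, 15, 4, 6, 14, 5, 8, 9, 7, 16, 3, 2, 12, 13, 1]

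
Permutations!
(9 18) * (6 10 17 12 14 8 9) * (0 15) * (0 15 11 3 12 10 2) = (0 11 3 12 14 8 9 18 6 2)(10 17) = [11, 1, 0, 12, 4, 5, 2, 7, 9, 18, 17, 3, 14, 13, 8, 15, 16, 10, 6]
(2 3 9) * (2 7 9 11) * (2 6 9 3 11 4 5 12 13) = (2 11 6 9 7 3 4 5 12 13) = [0, 1, 11, 4, 5, 12, 9, 3, 8, 7, 10, 6, 13, 2]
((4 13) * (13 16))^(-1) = ((4 16 13))^(-1) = (4 13 16)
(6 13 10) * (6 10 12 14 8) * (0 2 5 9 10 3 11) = (0 2 5 9 10 3 11)(6 13 12 14 8) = [2, 1, 5, 11, 4, 9, 13, 7, 6, 10, 3, 0, 14, 12, 8]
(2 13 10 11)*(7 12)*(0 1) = (0 1)(2 13 10 11)(7 12) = [1, 0, 13, 3, 4, 5, 6, 12, 8, 9, 11, 2, 7, 10]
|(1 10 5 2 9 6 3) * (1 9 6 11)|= |(1 10 5 2 6 3 9 11)|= 8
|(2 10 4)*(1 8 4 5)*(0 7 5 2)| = 6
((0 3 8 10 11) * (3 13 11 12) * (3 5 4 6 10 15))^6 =((0 13 11)(3 8 15)(4 6 10 12 5))^6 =(15)(4 6 10 12 5)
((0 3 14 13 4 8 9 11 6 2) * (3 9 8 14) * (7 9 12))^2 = ((0 12 7 9 11 6 2)(4 14 13))^2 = (0 7 11 2 12 9 6)(4 13 14)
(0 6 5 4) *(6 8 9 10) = [8, 1, 2, 3, 0, 4, 5, 7, 9, 10, 6] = (0 8 9 10 6 5 4)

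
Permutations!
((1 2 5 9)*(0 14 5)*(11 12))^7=(0 14 5 9 1 2)(11 12)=((0 14 5 9 1 2)(11 12))^7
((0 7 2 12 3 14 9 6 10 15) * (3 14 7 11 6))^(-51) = ((0 11 6 10 15)(2 12 14 9 3 7))^(-51) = (0 15 10 6 11)(2 9)(3 12)(7 14)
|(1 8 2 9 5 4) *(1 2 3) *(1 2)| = 7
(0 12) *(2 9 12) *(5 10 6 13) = [2, 1, 9, 3, 4, 10, 13, 7, 8, 12, 6, 11, 0, 5] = (0 2 9 12)(5 10 6 13)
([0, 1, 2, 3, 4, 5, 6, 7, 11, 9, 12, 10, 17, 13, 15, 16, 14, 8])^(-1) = (8 17 12 10 11)(14 16 15)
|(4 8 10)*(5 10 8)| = |(4 5 10)| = 3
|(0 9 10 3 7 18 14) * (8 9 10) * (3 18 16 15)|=|(0 10 18 14)(3 7 16 15)(8 9)|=4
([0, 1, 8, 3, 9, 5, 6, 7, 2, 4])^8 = (9)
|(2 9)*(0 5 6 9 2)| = |(0 5 6 9)| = 4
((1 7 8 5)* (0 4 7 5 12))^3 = (0 8 4 12 7)(1 5)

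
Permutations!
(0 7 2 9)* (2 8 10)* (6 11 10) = (0 7 8 6 11 10 2 9) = [7, 1, 9, 3, 4, 5, 11, 8, 6, 0, 2, 10]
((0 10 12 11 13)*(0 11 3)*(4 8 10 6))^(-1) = (0 3 12 10 8 4 6)(11 13)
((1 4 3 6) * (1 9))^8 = ((1 4 3 6 9))^8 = (1 6 4 9 3)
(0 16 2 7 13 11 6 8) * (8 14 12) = (0 16 2 7 13 11 6 14 12 8) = [16, 1, 7, 3, 4, 5, 14, 13, 0, 9, 10, 6, 8, 11, 12, 15, 2]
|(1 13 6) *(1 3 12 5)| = 6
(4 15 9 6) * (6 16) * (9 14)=[0, 1, 2, 3, 15, 5, 4, 7, 8, 16, 10, 11, 12, 13, 9, 14, 6]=(4 15 14 9 16 6)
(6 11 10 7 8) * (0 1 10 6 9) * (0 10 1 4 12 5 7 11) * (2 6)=(0 4 12 5 7 8 9 10 11 2 6)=[4, 1, 6, 3, 12, 7, 0, 8, 9, 10, 11, 2, 5]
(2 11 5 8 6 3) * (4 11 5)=(2 5 8 6 3)(4 11)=[0, 1, 5, 2, 11, 8, 3, 7, 6, 9, 10, 4]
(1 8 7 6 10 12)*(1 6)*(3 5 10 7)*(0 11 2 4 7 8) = (0 11 2 4 7 1)(3 5 10 12 6 8) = [11, 0, 4, 5, 7, 10, 8, 1, 3, 9, 12, 2, 6]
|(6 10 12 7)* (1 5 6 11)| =|(1 5 6 10 12 7 11)| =7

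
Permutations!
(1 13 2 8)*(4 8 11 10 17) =(1 13 2 11 10 17 4 8) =[0, 13, 11, 3, 8, 5, 6, 7, 1, 9, 17, 10, 12, 2, 14, 15, 16, 4]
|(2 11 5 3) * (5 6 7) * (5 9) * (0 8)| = |(0 8)(2 11 6 7 9 5 3)| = 14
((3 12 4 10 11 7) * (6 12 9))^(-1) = ((3 9 6 12 4 10 11 7))^(-1) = (3 7 11 10 4 12 6 9)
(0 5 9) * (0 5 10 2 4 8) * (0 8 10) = (2 4 10)(5 9) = [0, 1, 4, 3, 10, 9, 6, 7, 8, 5, 2]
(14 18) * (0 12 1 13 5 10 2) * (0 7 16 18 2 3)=(0 12 1 13 5 10 3)(2 7 16 18 14)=[12, 13, 7, 0, 4, 10, 6, 16, 8, 9, 3, 11, 1, 5, 2, 15, 18, 17, 14]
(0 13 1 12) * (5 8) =[13, 12, 2, 3, 4, 8, 6, 7, 5, 9, 10, 11, 0, 1] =(0 13 1 12)(5 8)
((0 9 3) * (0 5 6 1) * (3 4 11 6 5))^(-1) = (0 1 6 11 4 9) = ((0 9 4 11 6 1))^(-1)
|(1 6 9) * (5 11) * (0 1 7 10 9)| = 6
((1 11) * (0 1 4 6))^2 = (0 11 6 1 4)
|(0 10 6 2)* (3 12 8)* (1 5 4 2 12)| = |(0 10 6 12 8 3 1 5 4 2)| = 10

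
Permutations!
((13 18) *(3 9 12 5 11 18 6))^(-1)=(3 6 13 18 11 5 12 9)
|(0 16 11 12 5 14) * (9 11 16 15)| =7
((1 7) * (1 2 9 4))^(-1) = (1 4 9 2 7)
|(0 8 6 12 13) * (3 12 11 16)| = 8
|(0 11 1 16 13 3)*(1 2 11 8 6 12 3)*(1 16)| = 10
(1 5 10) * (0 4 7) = [4, 5, 2, 3, 7, 10, 6, 0, 8, 9, 1] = (0 4 7)(1 5 10)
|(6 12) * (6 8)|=3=|(6 12 8)|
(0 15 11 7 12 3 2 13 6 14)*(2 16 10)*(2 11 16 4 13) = (0 15 16 10 11 7 12 3 4 13 6 14) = [15, 1, 2, 4, 13, 5, 14, 12, 8, 9, 11, 7, 3, 6, 0, 16, 10]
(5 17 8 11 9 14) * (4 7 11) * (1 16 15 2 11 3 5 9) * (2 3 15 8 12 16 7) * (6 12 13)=(1 7 15 3 5 17 13 6 12 16 8 4 2 11)(9 14)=[0, 7, 11, 5, 2, 17, 12, 15, 4, 14, 10, 1, 16, 6, 9, 3, 8, 13]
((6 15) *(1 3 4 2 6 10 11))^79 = ((1 3 4 2 6 15 10 11))^79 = (1 11 10 15 6 2 4 3)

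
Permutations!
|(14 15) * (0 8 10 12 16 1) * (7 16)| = 14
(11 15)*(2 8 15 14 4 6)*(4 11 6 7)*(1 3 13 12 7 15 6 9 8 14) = (1 3 13 12 7 4 15 9 8 6 2 14 11) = [0, 3, 14, 13, 15, 5, 2, 4, 6, 8, 10, 1, 7, 12, 11, 9]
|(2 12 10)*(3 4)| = 6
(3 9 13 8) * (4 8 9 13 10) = [0, 1, 2, 13, 8, 5, 6, 7, 3, 10, 4, 11, 12, 9] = (3 13 9 10 4 8)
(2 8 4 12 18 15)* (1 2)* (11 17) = (1 2 8 4 12 18 15)(11 17) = [0, 2, 8, 3, 12, 5, 6, 7, 4, 9, 10, 17, 18, 13, 14, 1, 16, 11, 15]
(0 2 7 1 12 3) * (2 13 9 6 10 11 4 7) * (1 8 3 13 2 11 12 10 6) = [2, 10, 11, 0, 7, 5, 6, 8, 3, 1, 12, 4, 13, 9] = (0 2 11 4 7 8 3)(1 10 12 13 9)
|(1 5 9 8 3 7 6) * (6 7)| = |(1 5 9 8 3 6)| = 6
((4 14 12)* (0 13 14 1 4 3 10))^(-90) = (14)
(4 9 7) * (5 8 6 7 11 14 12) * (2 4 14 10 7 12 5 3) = (2 4 9 11 10 7 14 5 8 6 12 3) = [0, 1, 4, 2, 9, 8, 12, 14, 6, 11, 7, 10, 3, 13, 5]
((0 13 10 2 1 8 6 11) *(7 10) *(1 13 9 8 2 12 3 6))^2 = (0 8 2 7 12 6)(1 13 10 3 11 9)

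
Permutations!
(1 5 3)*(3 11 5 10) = [0, 10, 2, 1, 4, 11, 6, 7, 8, 9, 3, 5] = (1 10 3)(5 11)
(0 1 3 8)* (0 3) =(0 1)(3 8) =[1, 0, 2, 8, 4, 5, 6, 7, 3]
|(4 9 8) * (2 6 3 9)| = |(2 6 3 9 8 4)| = 6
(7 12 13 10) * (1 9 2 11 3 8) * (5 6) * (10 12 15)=(1 9 2 11 3 8)(5 6)(7 15 10)(12 13)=[0, 9, 11, 8, 4, 6, 5, 15, 1, 2, 7, 3, 13, 12, 14, 10]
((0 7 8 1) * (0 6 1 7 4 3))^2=(8)(0 3 4)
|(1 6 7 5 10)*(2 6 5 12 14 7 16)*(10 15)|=12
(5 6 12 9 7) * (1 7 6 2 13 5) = (1 7)(2 13 5)(6 12 9) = [0, 7, 13, 3, 4, 2, 12, 1, 8, 6, 10, 11, 9, 5]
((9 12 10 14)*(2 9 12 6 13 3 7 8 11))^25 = (2 9 6 13 3 7 8 11)(10 14 12)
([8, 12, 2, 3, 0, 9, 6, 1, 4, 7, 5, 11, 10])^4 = [8, 9, 2, 3, 0, 12, 6, 5, 4, 10, 1, 11, 7]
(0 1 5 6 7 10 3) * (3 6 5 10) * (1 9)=(0 9 1 10 6 7 3)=[9, 10, 2, 0, 4, 5, 7, 3, 8, 1, 6]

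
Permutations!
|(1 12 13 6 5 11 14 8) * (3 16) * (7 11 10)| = |(1 12 13 6 5 10 7 11 14 8)(3 16)| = 10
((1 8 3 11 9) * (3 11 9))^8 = ((1 8 11 3 9))^8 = (1 3 8 9 11)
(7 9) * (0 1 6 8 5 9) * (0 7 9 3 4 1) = (9)(1 6 8 5 3 4) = [0, 6, 2, 4, 1, 3, 8, 7, 5, 9]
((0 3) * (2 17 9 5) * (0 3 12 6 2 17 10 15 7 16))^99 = ((0 12 6 2 10 15 7 16)(5 17 9))^99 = (17)(0 2 7 12 10 16 6 15)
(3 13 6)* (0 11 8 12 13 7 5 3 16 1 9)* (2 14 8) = [11, 9, 14, 7, 4, 3, 16, 5, 12, 0, 10, 2, 13, 6, 8, 15, 1] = (0 11 2 14 8 12 13 6 16 1 9)(3 7 5)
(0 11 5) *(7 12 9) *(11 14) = (0 14 11 5)(7 12 9) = [14, 1, 2, 3, 4, 0, 6, 12, 8, 7, 10, 5, 9, 13, 11]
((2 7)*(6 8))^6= ((2 7)(6 8))^6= (8)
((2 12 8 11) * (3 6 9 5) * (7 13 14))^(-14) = ((2 12 8 11)(3 6 9 5)(7 13 14))^(-14) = (2 8)(3 9)(5 6)(7 13 14)(11 12)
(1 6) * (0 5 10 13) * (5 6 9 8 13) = (0 6 1 9 8 13)(5 10) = [6, 9, 2, 3, 4, 10, 1, 7, 13, 8, 5, 11, 12, 0]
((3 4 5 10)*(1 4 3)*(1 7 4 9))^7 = (1 9)(4 7 10 5)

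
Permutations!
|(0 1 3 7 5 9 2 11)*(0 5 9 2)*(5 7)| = |(0 1 3 5 2 11 7 9)| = 8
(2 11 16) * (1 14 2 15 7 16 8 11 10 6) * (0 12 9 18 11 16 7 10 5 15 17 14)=[12, 0, 5, 3, 4, 15, 1, 7, 16, 18, 6, 8, 9, 13, 2, 10, 17, 14, 11]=(0 12 9 18 11 8 16 17 14 2 5 15 10 6 1)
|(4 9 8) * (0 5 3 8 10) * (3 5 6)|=|(0 6 3 8 4 9 10)|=7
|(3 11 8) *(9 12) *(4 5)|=|(3 11 8)(4 5)(9 12)|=6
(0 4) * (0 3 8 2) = (0 4 3 8 2) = [4, 1, 0, 8, 3, 5, 6, 7, 2]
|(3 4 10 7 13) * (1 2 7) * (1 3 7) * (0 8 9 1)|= 30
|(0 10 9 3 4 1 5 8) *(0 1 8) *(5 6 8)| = 6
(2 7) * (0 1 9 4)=(0 1 9 4)(2 7)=[1, 9, 7, 3, 0, 5, 6, 2, 8, 4]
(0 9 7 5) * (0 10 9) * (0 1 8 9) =(0 1 8 9 7 5 10) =[1, 8, 2, 3, 4, 10, 6, 5, 9, 7, 0]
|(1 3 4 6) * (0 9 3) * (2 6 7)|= |(0 9 3 4 7 2 6 1)|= 8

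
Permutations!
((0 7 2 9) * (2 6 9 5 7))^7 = ((0 2 5 7 6 9))^7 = (0 2 5 7 6 9)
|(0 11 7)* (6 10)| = |(0 11 7)(6 10)| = 6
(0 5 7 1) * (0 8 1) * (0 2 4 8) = [5, 0, 4, 3, 8, 7, 6, 2, 1] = (0 5 7 2 4 8 1)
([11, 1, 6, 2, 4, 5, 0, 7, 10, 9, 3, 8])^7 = [0, 1, 2, 3, 4, 5, 6, 7, 8, 9, 10, 11]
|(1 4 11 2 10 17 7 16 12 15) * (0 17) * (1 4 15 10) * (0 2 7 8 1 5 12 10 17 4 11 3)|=33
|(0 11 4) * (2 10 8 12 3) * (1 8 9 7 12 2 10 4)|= |(0 11 1 8 2 4)(3 10 9 7 12)|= 30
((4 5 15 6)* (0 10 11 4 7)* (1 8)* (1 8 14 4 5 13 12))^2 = (0 11 15 7 10 5 6)(1 4 12 14 13)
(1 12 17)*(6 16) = [0, 12, 2, 3, 4, 5, 16, 7, 8, 9, 10, 11, 17, 13, 14, 15, 6, 1] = (1 12 17)(6 16)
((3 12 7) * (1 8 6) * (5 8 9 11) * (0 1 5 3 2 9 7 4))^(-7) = (0 7 9 3 4 1 2 11 12)(5 6 8)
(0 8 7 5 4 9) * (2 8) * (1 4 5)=[2, 4, 8, 3, 9, 5, 6, 1, 7, 0]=(0 2 8 7 1 4 9)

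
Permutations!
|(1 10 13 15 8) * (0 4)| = |(0 4)(1 10 13 15 8)| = 10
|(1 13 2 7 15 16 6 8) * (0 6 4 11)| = |(0 6 8 1 13 2 7 15 16 4 11)| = 11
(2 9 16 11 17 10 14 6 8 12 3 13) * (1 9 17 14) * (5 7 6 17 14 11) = [0, 9, 14, 13, 4, 7, 8, 6, 12, 16, 1, 11, 3, 2, 17, 15, 5, 10] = (1 9 16 5 7 6 8 12 3 13 2 14 17 10)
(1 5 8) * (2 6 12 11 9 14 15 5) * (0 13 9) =(0 13 9 14 15 5 8 1 2 6 12 11) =[13, 2, 6, 3, 4, 8, 12, 7, 1, 14, 10, 0, 11, 9, 15, 5]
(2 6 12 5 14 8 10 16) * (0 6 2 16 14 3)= (16)(0 6 12 5 3)(8 10 14)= [6, 1, 2, 0, 4, 3, 12, 7, 10, 9, 14, 11, 5, 13, 8, 15, 16]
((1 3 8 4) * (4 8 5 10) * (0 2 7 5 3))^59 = (0 5 1 7 4 2 10)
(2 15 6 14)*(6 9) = [0, 1, 15, 3, 4, 5, 14, 7, 8, 6, 10, 11, 12, 13, 2, 9] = (2 15 9 6 14)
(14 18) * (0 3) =(0 3)(14 18) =[3, 1, 2, 0, 4, 5, 6, 7, 8, 9, 10, 11, 12, 13, 18, 15, 16, 17, 14]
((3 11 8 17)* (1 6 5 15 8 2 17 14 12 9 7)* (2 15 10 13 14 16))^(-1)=((1 6 5 10 13 14 12 9 7)(2 17 3 11 15 8 16))^(-1)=(1 7 9 12 14 13 10 5 6)(2 16 8 15 11 3 17)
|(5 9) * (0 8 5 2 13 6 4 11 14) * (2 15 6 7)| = 9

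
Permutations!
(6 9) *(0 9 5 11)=(0 9 6 5 11)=[9, 1, 2, 3, 4, 11, 5, 7, 8, 6, 10, 0]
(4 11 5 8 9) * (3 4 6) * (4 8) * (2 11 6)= (2 11 5 4 6 3 8 9)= [0, 1, 11, 8, 6, 4, 3, 7, 9, 2, 10, 5]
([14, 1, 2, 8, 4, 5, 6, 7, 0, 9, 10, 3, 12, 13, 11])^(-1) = (0 8 3 11 14)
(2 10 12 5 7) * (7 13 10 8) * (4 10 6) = [0, 1, 8, 3, 10, 13, 4, 2, 7, 9, 12, 11, 5, 6] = (2 8 7)(4 10 12 5 13 6)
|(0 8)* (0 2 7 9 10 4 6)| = 8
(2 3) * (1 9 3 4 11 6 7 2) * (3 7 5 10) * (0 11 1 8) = [11, 9, 4, 8, 1, 10, 5, 2, 0, 7, 3, 6] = (0 11 6 5 10 3 8)(1 9 7 2 4)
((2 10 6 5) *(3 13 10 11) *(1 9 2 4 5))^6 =((1 9 2 11 3 13 10 6)(4 5))^6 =(1 10 3 2)(6 13 11 9)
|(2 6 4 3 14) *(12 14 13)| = |(2 6 4 3 13 12 14)| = 7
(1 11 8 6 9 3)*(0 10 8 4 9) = (0 10 8 6)(1 11 4 9 3) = [10, 11, 2, 1, 9, 5, 0, 7, 6, 3, 8, 4]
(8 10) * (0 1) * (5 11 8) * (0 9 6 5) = [1, 9, 2, 3, 4, 11, 5, 7, 10, 6, 0, 8] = (0 1 9 6 5 11 8 10)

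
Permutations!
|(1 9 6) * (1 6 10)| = 3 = |(1 9 10)|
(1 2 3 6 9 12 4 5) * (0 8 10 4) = (0 8 10 4 5 1 2 3 6 9 12) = [8, 2, 3, 6, 5, 1, 9, 7, 10, 12, 4, 11, 0]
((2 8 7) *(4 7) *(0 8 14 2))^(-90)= ((0 8 4 7)(2 14))^(-90)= (14)(0 4)(7 8)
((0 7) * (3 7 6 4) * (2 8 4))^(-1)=(0 7 3 4 8 2 6)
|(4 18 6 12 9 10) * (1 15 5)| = 6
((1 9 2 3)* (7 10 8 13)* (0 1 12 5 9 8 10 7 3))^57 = (0 13 5)(1 3 9)(2 8 12) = ((0 1 8 13 3 12 5 9 2))^57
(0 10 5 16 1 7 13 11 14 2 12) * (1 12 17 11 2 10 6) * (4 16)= (0 6 1 7 13 2 17 11 14 10 5 4 16 12)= [6, 7, 17, 3, 16, 4, 1, 13, 8, 9, 5, 14, 0, 2, 10, 15, 12, 11]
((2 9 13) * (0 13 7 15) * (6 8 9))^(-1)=(0 15 7 9 8 6 2 13)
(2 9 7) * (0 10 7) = (0 10 7 2 9) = [10, 1, 9, 3, 4, 5, 6, 2, 8, 0, 7]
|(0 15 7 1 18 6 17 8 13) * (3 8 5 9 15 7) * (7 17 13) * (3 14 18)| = 36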